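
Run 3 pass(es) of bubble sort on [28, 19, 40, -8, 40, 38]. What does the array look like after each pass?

After pass 1: [19, 28, -8, 40, 38, 40] (3 swaps)
After pass 2: [19, -8, 28, 38, 40, 40] (2 swaps)
After pass 3: [-8, 19, 28, 38, 40, 40] (1 swaps)
Total swaps: 6


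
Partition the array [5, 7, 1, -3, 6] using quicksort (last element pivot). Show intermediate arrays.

Partition 1: pivot=6 at index 3 -> [5, 1, -3, 6, 7]
Partition 2: pivot=-3 at index 0 -> [-3, 1, 5, 6, 7]
Partition 3: pivot=5 at index 2 -> [-3, 1, 5, 6, 7]


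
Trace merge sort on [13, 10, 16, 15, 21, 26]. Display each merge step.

Divide and conquer:
  Merge [10] + [16] -> [10, 16]
  Merge [13] + [10, 16] -> [10, 13, 16]
  Merge [21] + [26] -> [21, 26]
  Merge [15] + [21, 26] -> [15, 21, 26]
  Merge [10, 13, 16] + [15, 21, 26] -> [10, 13, 15, 16, 21, 26]


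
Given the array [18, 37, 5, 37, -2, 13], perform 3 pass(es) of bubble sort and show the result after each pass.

After pass 1: [18, 5, 37, -2, 13, 37] (3 swaps)
After pass 2: [5, 18, -2, 13, 37, 37] (3 swaps)
After pass 3: [5, -2, 13, 18, 37, 37] (2 swaps)
Total swaps: 8


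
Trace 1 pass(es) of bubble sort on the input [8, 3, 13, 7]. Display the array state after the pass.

After pass 1: [3, 8, 7, 13] (2 swaps)
Total swaps: 2


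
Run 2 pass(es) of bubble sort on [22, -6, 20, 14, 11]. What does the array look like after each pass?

After pass 1: [-6, 20, 14, 11, 22] (4 swaps)
After pass 2: [-6, 14, 11, 20, 22] (2 swaps)
Total swaps: 6


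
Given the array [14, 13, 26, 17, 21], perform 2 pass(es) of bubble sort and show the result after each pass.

After pass 1: [13, 14, 17, 21, 26] (3 swaps)
After pass 2: [13, 14, 17, 21, 26] (0 swaps)
Total swaps: 3


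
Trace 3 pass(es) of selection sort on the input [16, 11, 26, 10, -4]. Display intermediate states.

Pass 1: Select minimum -4 at index 4, swap -> [-4, 11, 26, 10, 16]
Pass 2: Select minimum 10 at index 3, swap -> [-4, 10, 26, 11, 16]
Pass 3: Select minimum 11 at index 3, swap -> [-4, 10, 11, 26, 16]


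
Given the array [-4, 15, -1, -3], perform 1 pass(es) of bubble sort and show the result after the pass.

After pass 1: [-4, -1, -3, 15] (2 swaps)
Total swaps: 2


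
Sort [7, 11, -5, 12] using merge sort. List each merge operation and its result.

Divide and conquer:
  Merge [7] + [11] -> [7, 11]
  Merge [-5] + [12] -> [-5, 12]
  Merge [7, 11] + [-5, 12] -> [-5, 7, 11, 12]


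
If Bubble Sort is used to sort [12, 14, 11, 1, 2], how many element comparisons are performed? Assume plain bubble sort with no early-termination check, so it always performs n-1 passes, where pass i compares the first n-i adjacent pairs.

Pass 1: compare adjacent pairs (0,1)..(3,4) = 4 comparison(s), 3 swap(s) -> [12, 11, 1, 2, 14]
Pass 2: compare adjacent pairs (0,1)..(2,3) = 3 comparison(s), 3 swap(s) -> [11, 1, 2, 12, 14]
Pass 3: compare adjacent pairs (0,1)..(1,2) = 2 comparison(s), 2 swap(s) -> [1, 2, 11, 12, 14]
Pass 4: compare adjacent pairs (0,1)..(0,1) = 1 comparison(s), 0 swap(s) -> [1, 2, 11, 12, 14]
Total comparisons: 4 + 3 + 2 + 1 = 10


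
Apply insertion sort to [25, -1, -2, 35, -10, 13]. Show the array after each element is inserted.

First element 25 is already 'sorted'
Insert -1: shifted 1 elements -> [-1, 25, -2, 35, -10, 13]
Insert -2: shifted 2 elements -> [-2, -1, 25, 35, -10, 13]
Insert 35: shifted 0 elements -> [-2, -1, 25, 35, -10, 13]
Insert -10: shifted 4 elements -> [-10, -2, -1, 25, 35, 13]
Insert 13: shifted 2 elements -> [-10, -2, -1, 13, 25, 35]


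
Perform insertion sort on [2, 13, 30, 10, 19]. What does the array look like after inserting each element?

First element 2 is already 'sorted'
Insert 13: shifted 0 elements -> [2, 13, 30, 10, 19]
Insert 30: shifted 0 elements -> [2, 13, 30, 10, 19]
Insert 10: shifted 2 elements -> [2, 10, 13, 30, 19]
Insert 19: shifted 1 elements -> [2, 10, 13, 19, 30]


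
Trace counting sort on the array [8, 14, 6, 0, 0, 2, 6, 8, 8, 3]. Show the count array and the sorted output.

Count array: [2, 0, 1, 1, 0, 0, 2, 0, 3, 0, 0, 0, 0, 0, 1]
(count[i] = number of elements equal to i)
Cumulative count: [2, 2, 3, 4, 4, 4, 6, 6, 9, 9, 9, 9, 9, 9, 10]
Sorted: [0, 0, 2, 3, 6, 6, 8, 8, 8, 14]


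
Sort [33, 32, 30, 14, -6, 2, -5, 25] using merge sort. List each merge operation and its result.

Divide and conquer:
  Merge [33] + [32] -> [32, 33]
  Merge [30] + [14] -> [14, 30]
  Merge [32, 33] + [14, 30] -> [14, 30, 32, 33]
  Merge [-6] + [2] -> [-6, 2]
  Merge [-5] + [25] -> [-5, 25]
  Merge [-6, 2] + [-5, 25] -> [-6, -5, 2, 25]
  Merge [14, 30, 32, 33] + [-6, -5, 2, 25] -> [-6, -5, 2, 14, 25, 30, 32, 33]


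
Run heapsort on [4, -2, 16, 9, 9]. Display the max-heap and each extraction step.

Build heap: [16, 9, 4, -2, 9]
Extract 16: [9, 9, 4, -2, 16]
Extract 9: [9, -2, 4, 9, 16]
Extract 9: [4, -2, 9, 9, 16]
Extract 4: [-2, 4, 9, 9, 16]


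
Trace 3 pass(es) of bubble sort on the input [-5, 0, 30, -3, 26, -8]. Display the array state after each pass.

After pass 1: [-5, 0, -3, 26, -8, 30] (3 swaps)
After pass 2: [-5, -3, 0, -8, 26, 30] (2 swaps)
After pass 3: [-5, -3, -8, 0, 26, 30] (1 swaps)
Total swaps: 6


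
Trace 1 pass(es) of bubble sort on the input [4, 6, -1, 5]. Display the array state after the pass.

After pass 1: [4, -1, 5, 6] (2 swaps)
Total swaps: 2


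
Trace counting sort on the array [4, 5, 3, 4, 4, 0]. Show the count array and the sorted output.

Count array: [1, 0, 0, 1, 3, 1]
(count[i] = number of elements equal to i)
Cumulative count: [1, 1, 1, 2, 5, 6]
Sorted: [0, 3, 4, 4, 4, 5]


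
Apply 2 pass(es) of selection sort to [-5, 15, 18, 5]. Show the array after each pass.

Pass 1: Select minimum -5 at index 0, swap -> [-5, 15, 18, 5]
Pass 2: Select minimum 5 at index 3, swap -> [-5, 5, 18, 15]


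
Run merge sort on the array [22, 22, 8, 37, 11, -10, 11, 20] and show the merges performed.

Divide and conquer:
  Merge [22] + [22] -> [22, 22]
  Merge [8] + [37] -> [8, 37]
  Merge [22, 22] + [8, 37] -> [8, 22, 22, 37]
  Merge [11] + [-10] -> [-10, 11]
  Merge [11] + [20] -> [11, 20]
  Merge [-10, 11] + [11, 20] -> [-10, 11, 11, 20]
  Merge [8, 22, 22, 37] + [-10, 11, 11, 20] -> [-10, 8, 11, 11, 20, 22, 22, 37]


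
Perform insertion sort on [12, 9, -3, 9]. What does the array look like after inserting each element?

First element 12 is already 'sorted'
Insert 9: shifted 1 elements -> [9, 12, -3, 9]
Insert -3: shifted 2 elements -> [-3, 9, 12, 9]
Insert 9: shifted 1 elements -> [-3, 9, 9, 12]


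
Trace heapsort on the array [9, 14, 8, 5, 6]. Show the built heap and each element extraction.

Build heap: [14, 9, 8, 5, 6]
Extract 14: [9, 6, 8, 5, 14]
Extract 9: [8, 6, 5, 9, 14]
Extract 8: [6, 5, 8, 9, 14]
Extract 6: [5, 6, 8, 9, 14]


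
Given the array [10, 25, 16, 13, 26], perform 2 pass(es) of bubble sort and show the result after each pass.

After pass 1: [10, 16, 13, 25, 26] (2 swaps)
After pass 2: [10, 13, 16, 25, 26] (1 swaps)
Total swaps: 3


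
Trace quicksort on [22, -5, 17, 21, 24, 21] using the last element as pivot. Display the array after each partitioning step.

Partition 1: pivot=21 at index 3 -> [-5, 17, 21, 21, 24, 22]
Partition 2: pivot=21 at index 2 -> [-5, 17, 21, 21, 24, 22]
Partition 3: pivot=17 at index 1 -> [-5, 17, 21, 21, 24, 22]
Partition 4: pivot=22 at index 4 -> [-5, 17, 21, 21, 22, 24]


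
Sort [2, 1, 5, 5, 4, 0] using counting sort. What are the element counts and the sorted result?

Count array: [1, 1, 1, 0, 1, 2]
(count[i] = number of elements equal to i)
Cumulative count: [1, 2, 3, 3, 4, 6]
Sorted: [0, 1, 2, 4, 5, 5]


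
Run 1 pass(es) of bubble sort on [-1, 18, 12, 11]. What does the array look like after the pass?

After pass 1: [-1, 12, 11, 18] (2 swaps)
Total swaps: 2


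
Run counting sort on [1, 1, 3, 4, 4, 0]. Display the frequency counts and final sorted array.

Count array: [1, 2, 0, 1, 2]
(count[i] = number of elements equal to i)
Cumulative count: [1, 3, 3, 4, 6]
Sorted: [0, 1, 1, 3, 4, 4]


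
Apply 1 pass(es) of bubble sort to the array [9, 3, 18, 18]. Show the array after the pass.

After pass 1: [3, 9, 18, 18] (1 swaps)
Total swaps: 1


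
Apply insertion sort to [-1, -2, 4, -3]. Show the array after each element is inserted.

First element -1 is already 'sorted'
Insert -2: shifted 1 elements -> [-2, -1, 4, -3]
Insert 4: shifted 0 elements -> [-2, -1, 4, -3]
Insert -3: shifted 3 elements -> [-3, -2, -1, 4]


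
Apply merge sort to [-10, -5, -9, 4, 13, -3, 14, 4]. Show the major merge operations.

Divide and conquer:
  Merge [-10] + [-5] -> [-10, -5]
  Merge [-9] + [4] -> [-9, 4]
  Merge [-10, -5] + [-9, 4] -> [-10, -9, -5, 4]
  Merge [13] + [-3] -> [-3, 13]
  Merge [14] + [4] -> [4, 14]
  Merge [-3, 13] + [4, 14] -> [-3, 4, 13, 14]
  Merge [-10, -9, -5, 4] + [-3, 4, 13, 14] -> [-10, -9, -5, -3, 4, 4, 13, 14]


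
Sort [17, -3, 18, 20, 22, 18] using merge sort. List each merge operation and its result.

Divide and conquer:
  Merge [-3] + [18] -> [-3, 18]
  Merge [17] + [-3, 18] -> [-3, 17, 18]
  Merge [22] + [18] -> [18, 22]
  Merge [20] + [18, 22] -> [18, 20, 22]
  Merge [-3, 17, 18] + [18, 20, 22] -> [-3, 17, 18, 18, 20, 22]


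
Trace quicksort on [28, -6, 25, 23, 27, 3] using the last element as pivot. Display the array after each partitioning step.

Partition 1: pivot=3 at index 1 -> [-6, 3, 25, 23, 27, 28]
Partition 2: pivot=28 at index 5 -> [-6, 3, 25, 23, 27, 28]
Partition 3: pivot=27 at index 4 -> [-6, 3, 25, 23, 27, 28]
Partition 4: pivot=23 at index 2 -> [-6, 3, 23, 25, 27, 28]


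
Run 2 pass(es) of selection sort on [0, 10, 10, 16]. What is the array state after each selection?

Pass 1: Select minimum 0 at index 0, swap -> [0, 10, 10, 16]
Pass 2: Select minimum 10 at index 1, swap -> [0, 10, 10, 16]


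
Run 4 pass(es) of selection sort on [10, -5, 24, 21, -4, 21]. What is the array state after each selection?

Pass 1: Select minimum -5 at index 1, swap -> [-5, 10, 24, 21, -4, 21]
Pass 2: Select minimum -4 at index 4, swap -> [-5, -4, 24, 21, 10, 21]
Pass 3: Select minimum 10 at index 4, swap -> [-5, -4, 10, 21, 24, 21]
Pass 4: Select minimum 21 at index 3, swap -> [-5, -4, 10, 21, 24, 21]


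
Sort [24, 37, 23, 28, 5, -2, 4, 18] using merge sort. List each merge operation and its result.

Divide and conquer:
  Merge [24] + [37] -> [24, 37]
  Merge [23] + [28] -> [23, 28]
  Merge [24, 37] + [23, 28] -> [23, 24, 28, 37]
  Merge [5] + [-2] -> [-2, 5]
  Merge [4] + [18] -> [4, 18]
  Merge [-2, 5] + [4, 18] -> [-2, 4, 5, 18]
  Merge [23, 24, 28, 37] + [-2, 4, 5, 18] -> [-2, 4, 5, 18, 23, 24, 28, 37]


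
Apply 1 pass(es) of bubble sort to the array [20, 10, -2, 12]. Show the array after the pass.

After pass 1: [10, -2, 12, 20] (3 swaps)
Total swaps: 3


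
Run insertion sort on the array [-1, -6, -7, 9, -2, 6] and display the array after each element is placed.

First element -1 is already 'sorted'
Insert -6: shifted 1 elements -> [-6, -1, -7, 9, -2, 6]
Insert -7: shifted 2 elements -> [-7, -6, -1, 9, -2, 6]
Insert 9: shifted 0 elements -> [-7, -6, -1, 9, -2, 6]
Insert -2: shifted 2 elements -> [-7, -6, -2, -1, 9, 6]
Insert 6: shifted 1 elements -> [-7, -6, -2, -1, 6, 9]


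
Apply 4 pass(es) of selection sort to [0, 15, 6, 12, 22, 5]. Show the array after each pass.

Pass 1: Select minimum 0 at index 0, swap -> [0, 15, 6, 12, 22, 5]
Pass 2: Select minimum 5 at index 5, swap -> [0, 5, 6, 12, 22, 15]
Pass 3: Select minimum 6 at index 2, swap -> [0, 5, 6, 12, 22, 15]
Pass 4: Select minimum 12 at index 3, swap -> [0, 5, 6, 12, 22, 15]


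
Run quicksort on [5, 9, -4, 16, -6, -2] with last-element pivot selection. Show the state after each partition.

Partition 1: pivot=-2 at index 2 -> [-4, -6, -2, 16, 9, 5]
Partition 2: pivot=-6 at index 0 -> [-6, -4, -2, 16, 9, 5]
Partition 3: pivot=5 at index 3 -> [-6, -4, -2, 5, 9, 16]
Partition 4: pivot=16 at index 5 -> [-6, -4, -2, 5, 9, 16]


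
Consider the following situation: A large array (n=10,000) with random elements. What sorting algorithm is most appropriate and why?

Best choice: Quicksort or Mergesort
Reason: Both have O(n log n) average case; quicksort has lower constant factors


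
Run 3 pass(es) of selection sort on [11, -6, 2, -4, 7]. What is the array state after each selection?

Pass 1: Select minimum -6 at index 1, swap -> [-6, 11, 2, -4, 7]
Pass 2: Select minimum -4 at index 3, swap -> [-6, -4, 2, 11, 7]
Pass 3: Select minimum 2 at index 2, swap -> [-6, -4, 2, 11, 7]


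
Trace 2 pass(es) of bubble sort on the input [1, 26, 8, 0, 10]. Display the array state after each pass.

After pass 1: [1, 8, 0, 10, 26] (3 swaps)
After pass 2: [1, 0, 8, 10, 26] (1 swaps)
Total swaps: 4


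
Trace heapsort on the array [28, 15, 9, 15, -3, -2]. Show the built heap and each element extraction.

Build heap: [28, 15, 9, 15, -3, -2]
Extract 28: [15, 15, 9, -2, -3, 28]
Extract 15: [15, -2, 9, -3, 15, 28]
Extract 15: [9, -2, -3, 15, 15, 28]
Extract 9: [-2, -3, 9, 15, 15, 28]
Extract -2: [-3, -2, 9, 15, 15, 28]


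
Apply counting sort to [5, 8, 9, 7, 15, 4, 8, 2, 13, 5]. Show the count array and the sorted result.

Count array: [0, 0, 1, 0, 1, 2, 0, 1, 2, 1, 0, 0, 0, 1, 0, 1]
(count[i] = number of elements equal to i)
Cumulative count: [0, 0, 1, 1, 2, 4, 4, 5, 7, 8, 8, 8, 8, 9, 9, 10]
Sorted: [2, 4, 5, 5, 7, 8, 8, 9, 13, 15]


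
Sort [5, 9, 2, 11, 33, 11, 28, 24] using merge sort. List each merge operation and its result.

Divide and conquer:
  Merge [5] + [9] -> [5, 9]
  Merge [2] + [11] -> [2, 11]
  Merge [5, 9] + [2, 11] -> [2, 5, 9, 11]
  Merge [33] + [11] -> [11, 33]
  Merge [28] + [24] -> [24, 28]
  Merge [11, 33] + [24, 28] -> [11, 24, 28, 33]
  Merge [2, 5, 9, 11] + [11, 24, 28, 33] -> [2, 5, 9, 11, 11, 24, 28, 33]


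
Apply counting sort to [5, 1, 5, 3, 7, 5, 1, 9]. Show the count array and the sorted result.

Count array: [0, 2, 0, 1, 0, 3, 0, 1, 0, 1]
(count[i] = number of elements equal to i)
Cumulative count: [0, 2, 2, 3, 3, 6, 6, 7, 7, 8]
Sorted: [1, 1, 3, 5, 5, 5, 7, 9]


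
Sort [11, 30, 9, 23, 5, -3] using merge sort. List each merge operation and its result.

Divide and conquer:
  Merge [30] + [9] -> [9, 30]
  Merge [11] + [9, 30] -> [9, 11, 30]
  Merge [5] + [-3] -> [-3, 5]
  Merge [23] + [-3, 5] -> [-3, 5, 23]
  Merge [9, 11, 30] + [-3, 5, 23] -> [-3, 5, 9, 11, 23, 30]


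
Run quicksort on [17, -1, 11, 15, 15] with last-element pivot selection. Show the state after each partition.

Partition 1: pivot=15 at index 3 -> [-1, 11, 15, 15, 17]
Partition 2: pivot=15 at index 2 -> [-1, 11, 15, 15, 17]
Partition 3: pivot=11 at index 1 -> [-1, 11, 15, 15, 17]


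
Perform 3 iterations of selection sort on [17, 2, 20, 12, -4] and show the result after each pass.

Pass 1: Select minimum -4 at index 4, swap -> [-4, 2, 20, 12, 17]
Pass 2: Select minimum 2 at index 1, swap -> [-4, 2, 20, 12, 17]
Pass 3: Select minimum 12 at index 3, swap -> [-4, 2, 12, 20, 17]


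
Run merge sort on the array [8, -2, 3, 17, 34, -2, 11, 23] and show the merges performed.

Divide and conquer:
  Merge [8] + [-2] -> [-2, 8]
  Merge [3] + [17] -> [3, 17]
  Merge [-2, 8] + [3, 17] -> [-2, 3, 8, 17]
  Merge [34] + [-2] -> [-2, 34]
  Merge [11] + [23] -> [11, 23]
  Merge [-2, 34] + [11, 23] -> [-2, 11, 23, 34]
  Merge [-2, 3, 8, 17] + [-2, 11, 23, 34] -> [-2, -2, 3, 8, 11, 17, 23, 34]


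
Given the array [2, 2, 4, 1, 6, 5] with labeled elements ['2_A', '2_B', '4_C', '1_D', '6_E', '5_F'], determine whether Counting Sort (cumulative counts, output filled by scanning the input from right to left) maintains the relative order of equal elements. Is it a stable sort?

Trace Counting Sort on the labeled array (the key is the number; the letter only tracks identity):
  Counts for values 0..6: [0, 1, 2, 0, 1, 1, 1]
  Cumulative counts: [0, 1, 3, 3, 4, 5, 6]
  Scan right to left: place 5_F at output index 4
  Scan right to left: place 6_E at output index 5
  Scan right to left: place 1_D at output index 0
  Scan right to left: place 4_C at output index 3
  Scan right to left: place 2_B at output index 2
  Scan right to left: place 2_A at output index 1
  Output: [1_D, 2_A, 2_B, 4_C, 5_F, 6_E]
Equal keys:
  value 2: originally 2_A, 2_B; after sorting 2_A, 2_B -> order preserved
All equal keys kept their original relative order. Counting Sort is stable: scanning the input right to left with decreasing cumulative counts places later duplicates at later output positions.
Answer: Stable


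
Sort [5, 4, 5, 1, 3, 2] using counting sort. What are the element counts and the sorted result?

Count array: [0, 1, 1, 1, 1, 2]
(count[i] = number of elements equal to i)
Cumulative count: [0, 1, 2, 3, 4, 6]
Sorted: [1, 2, 3, 4, 5, 5]


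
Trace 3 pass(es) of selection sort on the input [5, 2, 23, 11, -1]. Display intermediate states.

Pass 1: Select minimum -1 at index 4, swap -> [-1, 2, 23, 11, 5]
Pass 2: Select minimum 2 at index 1, swap -> [-1, 2, 23, 11, 5]
Pass 3: Select minimum 5 at index 4, swap -> [-1, 2, 5, 11, 23]


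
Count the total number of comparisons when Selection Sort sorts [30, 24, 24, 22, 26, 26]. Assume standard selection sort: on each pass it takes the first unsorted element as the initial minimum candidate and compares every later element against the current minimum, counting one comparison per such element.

Pass 1: scan indices 1..5 for the minimum = 5 comparison(s); min is 22, place at index 0 -> [22, 24, 24, 30, 26, 26]
Pass 2: scan indices 2..5 for the minimum = 4 comparison(s); min is 24, place at index 1 -> [22, 24, 24, 30, 26, 26]
Pass 3: scan indices 3..5 for the minimum = 3 comparison(s); min is 24, place at index 2 -> [22, 24, 24, 30, 26, 26]
Pass 4: scan indices 4..5 for the minimum = 2 comparison(s); min is 26, place at index 3 -> [22, 24, 24, 26, 30, 26]
Pass 5: scan indices 5..5 for the minimum = 1 comparison(s); min is 26, place at index 4 -> [22, 24, 24, 26, 26, 30]
Selection sort always scans the whole unsorted suffix, so the count is (n-1) + (n-2) + ... + 1 = n(n-1)/2 = 6*5/2 = 15 regardless of the input order.
Total comparisons: 5 + 4 + 3 + 2 + 1 = 15


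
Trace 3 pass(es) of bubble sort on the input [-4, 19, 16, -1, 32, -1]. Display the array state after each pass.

After pass 1: [-4, 16, -1, 19, -1, 32] (3 swaps)
After pass 2: [-4, -1, 16, -1, 19, 32] (2 swaps)
After pass 3: [-4, -1, -1, 16, 19, 32] (1 swaps)
Total swaps: 6


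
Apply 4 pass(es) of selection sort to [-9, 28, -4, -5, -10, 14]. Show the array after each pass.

Pass 1: Select minimum -10 at index 4, swap -> [-10, 28, -4, -5, -9, 14]
Pass 2: Select minimum -9 at index 4, swap -> [-10, -9, -4, -5, 28, 14]
Pass 3: Select minimum -5 at index 3, swap -> [-10, -9, -5, -4, 28, 14]
Pass 4: Select minimum -4 at index 3, swap -> [-10, -9, -5, -4, 28, 14]


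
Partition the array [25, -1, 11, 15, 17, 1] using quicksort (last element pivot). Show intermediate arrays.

Partition 1: pivot=1 at index 1 -> [-1, 1, 11, 15, 17, 25]
Partition 2: pivot=25 at index 5 -> [-1, 1, 11, 15, 17, 25]
Partition 3: pivot=17 at index 4 -> [-1, 1, 11, 15, 17, 25]
Partition 4: pivot=15 at index 3 -> [-1, 1, 11, 15, 17, 25]


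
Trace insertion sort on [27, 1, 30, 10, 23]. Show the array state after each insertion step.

First element 27 is already 'sorted'
Insert 1: shifted 1 elements -> [1, 27, 30, 10, 23]
Insert 30: shifted 0 elements -> [1, 27, 30, 10, 23]
Insert 10: shifted 2 elements -> [1, 10, 27, 30, 23]
Insert 23: shifted 2 elements -> [1, 10, 23, 27, 30]


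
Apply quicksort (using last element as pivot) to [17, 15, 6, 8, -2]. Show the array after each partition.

Partition 1: pivot=-2 at index 0 -> [-2, 15, 6, 8, 17]
Partition 2: pivot=17 at index 4 -> [-2, 15, 6, 8, 17]
Partition 3: pivot=8 at index 2 -> [-2, 6, 8, 15, 17]


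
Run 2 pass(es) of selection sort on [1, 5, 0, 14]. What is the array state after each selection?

Pass 1: Select minimum 0 at index 2, swap -> [0, 5, 1, 14]
Pass 2: Select minimum 1 at index 2, swap -> [0, 1, 5, 14]


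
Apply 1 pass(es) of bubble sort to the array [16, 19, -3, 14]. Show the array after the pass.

After pass 1: [16, -3, 14, 19] (2 swaps)
Total swaps: 2


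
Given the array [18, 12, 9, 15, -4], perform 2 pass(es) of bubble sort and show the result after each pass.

After pass 1: [12, 9, 15, -4, 18] (4 swaps)
After pass 2: [9, 12, -4, 15, 18] (2 swaps)
Total swaps: 6


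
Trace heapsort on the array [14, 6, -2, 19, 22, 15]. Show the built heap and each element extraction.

Build heap: [22, 19, 15, 14, 6, -2]
Extract 22: [19, 14, 15, -2, 6, 22]
Extract 19: [15, 14, 6, -2, 19, 22]
Extract 15: [14, -2, 6, 15, 19, 22]
Extract 14: [6, -2, 14, 15, 19, 22]
Extract 6: [-2, 6, 14, 15, 19, 22]


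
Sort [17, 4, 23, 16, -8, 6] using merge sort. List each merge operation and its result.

Divide and conquer:
  Merge [4] + [23] -> [4, 23]
  Merge [17] + [4, 23] -> [4, 17, 23]
  Merge [-8] + [6] -> [-8, 6]
  Merge [16] + [-8, 6] -> [-8, 6, 16]
  Merge [4, 17, 23] + [-8, 6, 16] -> [-8, 4, 6, 16, 17, 23]


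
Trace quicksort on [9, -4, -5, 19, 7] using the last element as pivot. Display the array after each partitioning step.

Partition 1: pivot=7 at index 2 -> [-4, -5, 7, 19, 9]
Partition 2: pivot=-5 at index 0 -> [-5, -4, 7, 19, 9]
Partition 3: pivot=9 at index 3 -> [-5, -4, 7, 9, 19]


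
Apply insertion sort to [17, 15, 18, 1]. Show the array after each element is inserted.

First element 17 is already 'sorted'
Insert 15: shifted 1 elements -> [15, 17, 18, 1]
Insert 18: shifted 0 elements -> [15, 17, 18, 1]
Insert 1: shifted 3 elements -> [1, 15, 17, 18]


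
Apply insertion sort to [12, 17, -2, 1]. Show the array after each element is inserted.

First element 12 is already 'sorted'
Insert 17: shifted 0 elements -> [12, 17, -2, 1]
Insert -2: shifted 2 elements -> [-2, 12, 17, 1]
Insert 1: shifted 2 elements -> [-2, 1, 12, 17]


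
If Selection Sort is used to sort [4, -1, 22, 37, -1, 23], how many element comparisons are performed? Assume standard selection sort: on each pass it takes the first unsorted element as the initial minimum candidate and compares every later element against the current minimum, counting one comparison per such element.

Pass 1: scan indices 1..5 for the minimum = 5 comparison(s); min is -1, place at index 0 -> [-1, 4, 22, 37, -1, 23]
Pass 2: scan indices 2..5 for the minimum = 4 comparison(s); min is -1, place at index 1 -> [-1, -1, 22, 37, 4, 23]
Pass 3: scan indices 3..5 for the minimum = 3 comparison(s); min is 4, place at index 2 -> [-1, -1, 4, 37, 22, 23]
Pass 4: scan indices 4..5 for the minimum = 2 comparison(s); min is 22, place at index 3 -> [-1, -1, 4, 22, 37, 23]
Pass 5: scan indices 5..5 for the minimum = 1 comparison(s); min is 23, place at index 4 -> [-1, -1, 4, 22, 23, 37]
Selection sort always scans the whole unsorted suffix, so the count is (n-1) + (n-2) + ... + 1 = n(n-1)/2 = 6*5/2 = 15 regardless of the input order.
Total comparisons: 5 + 4 + 3 + 2 + 1 = 15


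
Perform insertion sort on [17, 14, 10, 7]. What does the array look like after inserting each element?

First element 17 is already 'sorted'
Insert 14: shifted 1 elements -> [14, 17, 10, 7]
Insert 10: shifted 2 elements -> [10, 14, 17, 7]
Insert 7: shifted 3 elements -> [7, 10, 14, 17]


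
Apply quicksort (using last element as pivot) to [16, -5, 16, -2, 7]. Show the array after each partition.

Partition 1: pivot=7 at index 2 -> [-5, -2, 7, 16, 16]
Partition 2: pivot=-2 at index 1 -> [-5, -2, 7, 16, 16]
Partition 3: pivot=16 at index 4 -> [-5, -2, 7, 16, 16]


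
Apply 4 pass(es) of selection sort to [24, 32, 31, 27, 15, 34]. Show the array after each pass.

Pass 1: Select minimum 15 at index 4, swap -> [15, 32, 31, 27, 24, 34]
Pass 2: Select minimum 24 at index 4, swap -> [15, 24, 31, 27, 32, 34]
Pass 3: Select minimum 27 at index 3, swap -> [15, 24, 27, 31, 32, 34]
Pass 4: Select minimum 31 at index 3, swap -> [15, 24, 27, 31, 32, 34]


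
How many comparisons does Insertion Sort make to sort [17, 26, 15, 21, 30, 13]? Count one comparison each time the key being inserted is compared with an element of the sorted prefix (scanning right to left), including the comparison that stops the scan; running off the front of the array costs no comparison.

Insert 26: 17 <= 26 (stop) = 1 comparison(s) -> [17, 26, 15, 21, 30, 13]
Insert 15: 26 > 15 (shift), 17 > 15 (shift), reached front = 2 comparison(s) -> [15, 17, 26, 21, 30, 13]
Insert 21: 26 > 21 (shift), 17 <= 21 (stop) = 2 comparison(s) -> [15, 17, 21, 26, 30, 13]
Insert 30: 26 <= 30 (stop) = 1 comparison(s) -> [15, 17, 21, 26, 30, 13]
Insert 13: 30 > 13 (shift), 26 > 13 (shift), 21 > 13 (shift), 17 > 13 (shift), 15 > 13 (shift), reached front = 5 comparison(s) -> [13, 15, 17, 21, 26, 30]
Total comparisons: 1 + 2 + 2 + 1 + 5 = 11


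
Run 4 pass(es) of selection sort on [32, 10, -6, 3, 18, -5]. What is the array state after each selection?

Pass 1: Select minimum -6 at index 2, swap -> [-6, 10, 32, 3, 18, -5]
Pass 2: Select minimum -5 at index 5, swap -> [-6, -5, 32, 3, 18, 10]
Pass 3: Select minimum 3 at index 3, swap -> [-6, -5, 3, 32, 18, 10]
Pass 4: Select minimum 10 at index 5, swap -> [-6, -5, 3, 10, 18, 32]


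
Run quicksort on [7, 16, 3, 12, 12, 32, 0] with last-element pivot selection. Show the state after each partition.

Partition 1: pivot=0 at index 0 -> [0, 16, 3, 12, 12, 32, 7]
Partition 2: pivot=7 at index 2 -> [0, 3, 7, 12, 12, 32, 16]
Partition 3: pivot=16 at index 5 -> [0, 3, 7, 12, 12, 16, 32]
Partition 4: pivot=12 at index 4 -> [0, 3, 7, 12, 12, 16, 32]


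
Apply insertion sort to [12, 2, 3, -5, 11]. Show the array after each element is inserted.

First element 12 is already 'sorted'
Insert 2: shifted 1 elements -> [2, 12, 3, -5, 11]
Insert 3: shifted 1 elements -> [2, 3, 12, -5, 11]
Insert -5: shifted 3 elements -> [-5, 2, 3, 12, 11]
Insert 11: shifted 1 elements -> [-5, 2, 3, 11, 12]


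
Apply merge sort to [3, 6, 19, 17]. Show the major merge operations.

Divide and conquer:
  Merge [3] + [6] -> [3, 6]
  Merge [19] + [17] -> [17, 19]
  Merge [3, 6] + [17, 19] -> [3, 6, 17, 19]


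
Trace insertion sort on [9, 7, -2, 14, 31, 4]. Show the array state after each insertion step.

First element 9 is already 'sorted'
Insert 7: shifted 1 elements -> [7, 9, -2, 14, 31, 4]
Insert -2: shifted 2 elements -> [-2, 7, 9, 14, 31, 4]
Insert 14: shifted 0 elements -> [-2, 7, 9, 14, 31, 4]
Insert 31: shifted 0 elements -> [-2, 7, 9, 14, 31, 4]
Insert 4: shifted 4 elements -> [-2, 4, 7, 9, 14, 31]


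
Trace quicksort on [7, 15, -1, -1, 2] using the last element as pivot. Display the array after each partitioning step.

Partition 1: pivot=2 at index 2 -> [-1, -1, 2, 15, 7]
Partition 2: pivot=-1 at index 1 -> [-1, -1, 2, 15, 7]
Partition 3: pivot=7 at index 3 -> [-1, -1, 2, 7, 15]


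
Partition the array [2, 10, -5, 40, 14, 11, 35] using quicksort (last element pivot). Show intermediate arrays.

Partition 1: pivot=35 at index 5 -> [2, 10, -5, 14, 11, 35, 40]
Partition 2: pivot=11 at index 3 -> [2, 10, -5, 11, 14, 35, 40]
Partition 3: pivot=-5 at index 0 -> [-5, 10, 2, 11, 14, 35, 40]
Partition 4: pivot=2 at index 1 -> [-5, 2, 10, 11, 14, 35, 40]


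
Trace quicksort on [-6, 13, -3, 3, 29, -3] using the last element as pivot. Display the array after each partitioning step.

Partition 1: pivot=-3 at index 2 -> [-6, -3, -3, 3, 29, 13]
Partition 2: pivot=-3 at index 1 -> [-6, -3, -3, 3, 29, 13]
Partition 3: pivot=13 at index 4 -> [-6, -3, -3, 3, 13, 29]


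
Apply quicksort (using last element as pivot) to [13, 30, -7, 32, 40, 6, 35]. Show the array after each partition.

Partition 1: pivot=35 at index 5 -> [13, 30, -7, 32, 6, 35, 40]
Partition 2: pivot=6 at index 1 -> [-7, 6, 13, 32, 30, 35, 40]
Partition 3: pivot=30 at index 3 -> [-7, 6, 13, 30, 32, 35, 40]


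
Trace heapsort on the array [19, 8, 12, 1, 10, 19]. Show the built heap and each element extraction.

Build heap: [19, 10, 19, 1, 8, 12]
Extract 19: [19, 10, 12, 1, 8, 19]
Extract 19: [12, 10, 8, 1, 19, 19]
Extract 12: [10, 1, 8, 12, 19, 19]
Extract 10: [8, 1, 10, 12, 19, 19]
Extract 8: [1, 8, 10, 12, 19, 19]


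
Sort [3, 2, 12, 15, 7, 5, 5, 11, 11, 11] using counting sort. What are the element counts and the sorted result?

Count array: [0, 0, 1, 1, 0, 2, 0, 1, 0, 0, 0, 3, 1, 0, 0, 1]
(count[i] = number of elements equal to i)
Cumulative count: [0, 0, 1, 2, 2, 4, 4, 5, 5, 5, 5, 8, 9, 9, 9, 10]
Sorted: [2, 3, 5, 5, 7, 11, 11, 11, 12, 15]


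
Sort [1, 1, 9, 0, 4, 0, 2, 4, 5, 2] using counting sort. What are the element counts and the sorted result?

Count array: [2, 2, 2, 0, 2, 1, 0, 0, 0, 1]
(count[i] = number of elements equal to i)
Cumulative count: [2, 4, 6, 6, 8, 9, 9, 9, 9, 10]
Sorted: [0, 0, 1, 1, 2, 2, 4, 4, 5, 9]


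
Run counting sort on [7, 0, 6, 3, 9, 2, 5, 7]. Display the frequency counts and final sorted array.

Count array: [1, 0, 1, 1, 0, 1, 1, 2, 0, 1]
(count[i] = number of elements equal to i)
Cumulative count: [1, 1, 2, 3, 3, 4, 5, 7, 7, 8]
Sorted: [0, 2, 3, 5, 6, 7, 7, 9]


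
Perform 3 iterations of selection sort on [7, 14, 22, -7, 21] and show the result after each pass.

Pass 1: Select minimum -7 at index 3, swap -> [-7, 14, 22, 7, 21]
Pass 2: Select minimum 7 at index 3, swap -> [-7, 7, 22, 14, 21]
Pass 3: Select minimum 14 at index 3, swap -> [-7, 7, 14, 22, 21]


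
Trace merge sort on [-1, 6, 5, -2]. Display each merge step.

Divide and conquer:
  Merge [-1] + [6] -> [-1, 6]
  Merge [5] + [-2] -> [-2, 5]
  Merge [-1, 6] + [-2, 5] -> [-2, -1, 5, 6]


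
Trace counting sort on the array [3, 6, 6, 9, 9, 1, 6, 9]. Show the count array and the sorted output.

Count array: [0, 1, 0, 1, 0, 0, 3, 0, 0, 3]
(count[i] = number of elements equal to i)
Cumulative count: [0, 1, 1, 2, 2, 2, 5, 5, 5, 8]
Sorted: [1, 3, 6, 6, 6, 9, 9, 9]


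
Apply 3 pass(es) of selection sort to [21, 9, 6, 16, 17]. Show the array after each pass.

Pass 1: Select minimum 6 at index 2, swap -> [6, 9, 21, 16, 17]
Pass 2: Select minimum 9 at index 1, swap -> [6, 9, 21, 16, 17]
Pass 3: Select minimum 16 at index 3, swap -> [6, 9, 16, 21, 17]


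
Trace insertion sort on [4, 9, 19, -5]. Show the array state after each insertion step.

First element 4 is already 'sorted'
Insert 9: shifted 0 elements -> [4, 9, 19, -5]
Insert 19: shifted 0 elements -> [4, 9, 19, -5]
Insert -5: shifted 3 elements -> [-5, 4, 9, 19]


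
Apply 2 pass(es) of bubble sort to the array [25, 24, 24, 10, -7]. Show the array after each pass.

After pass 1: [24, 24, 10, -7, 25] (4 swaps)
After pass 2: [24, 10, -7, 24, 25] (2 swaps)
Total swaps: 6


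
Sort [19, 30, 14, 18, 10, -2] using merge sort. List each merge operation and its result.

Divide and conquer:
  Merge [30] + [14] -> [14, 30]
  Merge [19] + [14, 30] -> [14, 19, 30]
  Merge [10] + [-2] -> [-2, 10]
  Merge [18] + [-2, 10] -> [-2, 10, 18]
  Merge [14, 19, 30] + [-2, 10, 18] -> [-2, 10, 14, 18, 19, 30]


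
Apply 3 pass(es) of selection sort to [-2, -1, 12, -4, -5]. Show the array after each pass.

Pass 1: Select minimum -5 at index 4, swap -> [-5, -1, 12, -4, -2]
Pass 2: Select minimum -4 at index 3, swap -> [-5, -4, 12, -1, -2]
Pass 3: Select minimum -2 at index 4, swap -> [-5, -4, -2, -1, 12]


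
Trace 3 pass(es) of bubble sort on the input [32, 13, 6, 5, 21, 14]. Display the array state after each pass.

After pass 1: [13, 6, 5, 21, 14, 32] (5 swaps)
After pass 2: [6, 5, 13, 14, 21, 32] (3 swaps)
After pass 3: [5, 6, 13, 14, 21, 32] (1 swaps)
Total swaps: 9


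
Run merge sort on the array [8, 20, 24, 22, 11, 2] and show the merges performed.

Divide and conquer:
  Merge [20] + [24] -> [20, 24]
  Merge [8] + [20, 24] -> [8, 20, 24]
  Merge [11] + [2] -> [2, 11]
  Merge [22] + [2, 11] -> [2, 11, 22]
  Merge [8, 20, 24] + [2, 11, 22] -> [2, 8, 11, 20, 22, 24]


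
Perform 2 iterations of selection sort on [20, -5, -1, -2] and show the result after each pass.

Pass 1: Select minimum -5 at index 1, swap -> [-5, 20, -1, -2]
Pass 2: Select minimum -2 at index 3, swap -> [-5, -2, -1, 20]


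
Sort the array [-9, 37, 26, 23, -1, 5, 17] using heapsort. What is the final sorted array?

Build heap: [37, 23, 26, -9, -1, 5, 17]
Extract 37: [26, 23, 17, -9, -1, 5, 37]
Extract 26: [23, 5, 17, -9, -1, 26, 37]
Extract 23: [17, 5, -1, -9, 23, 26, 37]
Extract 17: [5, -9, -1, 17, 23, 26, 37]
Extract 5: [-1, -9, 5, 17, 23, 26, 37]
Extract -1: [-9, -1, 5, 17, 23, 26, 37]


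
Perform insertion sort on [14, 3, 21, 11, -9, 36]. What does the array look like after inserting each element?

First element 14 is already 'sorted'
Insert 3: shifted 1 elements -> [3, 14, 21, 11, -9, 36]
Insert 21: shifted 0 elements -> [3, 14, 21, 11, -9, 36]
Insert 11: shifted 2 elements -> [3, 11, 14, 21, -9, 36]
Insert -9: shifted 4 elements -> [-9, 3, 11, 14, 21, 36]
Insert 36: shifted 0 elements -> [-9, 3, 11, 14, 21, 36]


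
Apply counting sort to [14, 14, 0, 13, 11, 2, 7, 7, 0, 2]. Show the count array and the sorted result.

Count array: [2, 0, 2, 0, 0, 0, 0, 2, 0, 0, 0, 1, 0, 1, 2]
(count[i] = number of elements equal to i)
Cumulative count: [2, 2, 4, 4, 4, 4, 4, 6, 6, 6, 6, 7, 7, 8, 10]
Sorted: [0, 0, 2, 2, 7, 7, 11, 13, 14, 14]


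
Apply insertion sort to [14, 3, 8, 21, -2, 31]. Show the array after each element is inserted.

First element 14 is already 'sorted'
Insert 3: shifted 1 elements -> [3, 14, 8, 21, -2, 31]
Insert 8: shifted 1 elements -> [3, 8, 14, 21, -2, 31]
Insert 21: shifted 0 elements -> [3, 8, 14, 21, -2, 31]
Insert -2: shifted 4 elements -> [-2, 3, 8, 14, 21, 31]
Insert 31: shifted 0 elements -> [-2, 3, 8, 14, 21, 31]


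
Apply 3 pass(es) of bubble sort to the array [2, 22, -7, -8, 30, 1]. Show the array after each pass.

After pass 1: [2, -7, -8, 22, 1, 30] (3 swaps)
After pass 2: [-7, -8, 2, 1, 22, 30] (3 swaps)
After pass 3: [-8, -7, 1, 2, 22, 30] (2 swaps)
Total swaps: 8


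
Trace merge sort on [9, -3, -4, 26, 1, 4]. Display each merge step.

Divide and conquer:
  Merge [-3] + [-4] -> [-4, -3]
  Merge [9] + [-4, -3] -> [-4, -3, 9]
  Merge [1] + [4] -> [1, 4]
  Merge [26] + [1, 4] -> [1, 4, 26]
  Merge [-4, -3, 9] + [1, 4, 26] -> [-4, -3, 1, 4, 9, 26]


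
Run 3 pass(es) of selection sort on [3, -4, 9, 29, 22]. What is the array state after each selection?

Pass 1: Select minimum -4 at index 1, swap -> [-4, 3, 9, 29, 22]
Pass 2: Select minimum 3 at index 1, swap -> [-4, 3, 9, 29, 22]
Pass 3: Select minimum 9 at index 2, swap -> [-4, 3, 9, 29, 22]


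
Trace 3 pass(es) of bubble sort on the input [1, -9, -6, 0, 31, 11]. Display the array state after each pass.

After pass 1: [-9, -6, 0, 1, 11, 31] (4 swaps)
After pass 2: [-9, -6, 0, 1, 11, 31] (0 swaps)
After pass 3: [-9, -6, 0, 1, 11, 31] (0 swaps)
Total swaps: 4


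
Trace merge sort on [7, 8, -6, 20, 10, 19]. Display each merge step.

Divide and conquer:
  Merge [8] + [-6] -> [-6, 8]
  Merge [7] + [-6, 8] -> [-6, 7, 8]
  Merge [10] + [19] -> [10, 19]
  Merge [20] + [10, 19] -> [10, 19, 20]
  Merge [-6, 7, 8] + [10, 19, 20] -> [-6, 7, 8, 10, 19, 20]


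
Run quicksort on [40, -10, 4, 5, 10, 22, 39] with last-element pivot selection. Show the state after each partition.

Partition 1: pivot=39 at index 5 -> [-10, 4, 5, 10, 22, 39, 40]
Partition 2: pivot=22 at index 4 -> [-10, 4, 5, 10, 22, 39, 40]
Partition 3: pivot=10 at index 3 -> [-10, 4, 5, 10, 22, 39, 40]
Partition 4: pivot=5 at index 2 -> [-10, 4, 5, 10, 22, 39, 40]
Partition 5: pivot=4 at index 1 -> [-10, 4, 5, 10, 22, 39, 40]


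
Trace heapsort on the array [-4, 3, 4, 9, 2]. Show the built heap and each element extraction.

Build heap: [9, 3, 4, -4, 2]
Extract 9: [4, 3, 2, -4, 9]
Extract 4: [3, -4, 2, 4, 9]
Extract 3: [2, -4, 3, 4, 9]
Extract 2: [-4, 2, 3, 4, 9]


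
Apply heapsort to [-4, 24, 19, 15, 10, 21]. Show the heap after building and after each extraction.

Build heap: [24, 15, 21, -4, 10, 19]
Extract 24: [21, 15, 19, -4, 10, 24]
Extract 21: [19, 15, 10, -4, 21, 24]
Extract 19: [15, -4, 10, 19, 21, 24]
Extract 15: [10, -4, 15, 19, 21, 24]
Extract 10: [-4, 10, 15, 19, 21, 24]


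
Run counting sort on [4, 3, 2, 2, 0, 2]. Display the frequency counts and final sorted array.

Count array: [1, 0, 3, 1, 1]
(count[i] = number of elements equal to i)
Cumulative count: [1, 1, 4, 5, 6]
Sorted: [0, 2, 2, 2, 3, 4]


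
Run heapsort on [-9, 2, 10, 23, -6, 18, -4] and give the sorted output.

Build heap: [23, 2, 18, -9, -6, 10, -4]
Extract 23: [18, 2, 10, -9, -6, -4, 23]
Extract 18: [10, 2, -4, -9, -6, 18, 23]
Extract 10: [2, -6, -4, -9, 10, 18, 23]
Extract 2: [-4, -6, -9, 2, 10, 18, 23]
Extract -4: [-6, -9, -4, 2, 10, 18, 23]
Extract -6: [-9, -6, -4, 2, 10, 18, 23]


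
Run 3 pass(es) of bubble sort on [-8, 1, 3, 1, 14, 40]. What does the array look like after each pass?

After pass 1: [-8, 1, 1, 3, 14, 40] (1 swaps)
After pass 2: [-8, 1, 1, 3, 14, 40] (0 swaps)
After pass 3: [-8, 1, 1, 3, 14, 40] (0 swaps)
Total swaps: 1


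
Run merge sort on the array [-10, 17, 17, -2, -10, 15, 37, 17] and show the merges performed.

Divide and conquer:
  Merge [-10] + [17] -> [-10, 17]
  Merge [17] + [-2] -> [-2, 17]
  Merge [-10, 17] + [-2, 17] -> [-10, -2, 17, 17]
  Merge [-10] + [15] -> [-10, 15]
  Merge [37] + [17] -> [17, 37]
  Merge [-10, 15] + [17, 37] -> [-10, 15, 17, 37]
  Merge [-10, -2, 17, 17] + [-10, 15, 17, 37] -> [-10, -10, -2, 15, 17, 17, 17, 37]


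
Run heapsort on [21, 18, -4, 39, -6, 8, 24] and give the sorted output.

Build heap: [39, 21, 24, 18, -6, 8, -4]
Extract 39: [24, 21, 8, 18, -6, -4, 39]
Extract 24: [21, 18, 8, -4, -6, 24, 39]
Extract 21: [18, -4, 8, -6, 21, 24, 39]
Extract 18: [8, -4, -6, 18, 21, 24, 39]
Extract 8: [-4, -6, 8, 18, 21, 24, 39]
Extract -4: [-6, -4, 8, 18, 21, 24, 39]


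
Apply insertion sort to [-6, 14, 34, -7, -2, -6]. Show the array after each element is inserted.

First element -6 is already 'sorted'
Insert 14: shifted 0 elements -> [-6, 14, 34, -7, -2, -6]
Insert 34: shifted 0 elements -> [-6, 14, 34, -7, -2, -6]
Insert -7: shifted 3 elements -> [-7, -6, 14, 34, -2, -6]
Insert -2: shifted 2 elements -> [-7, -6, -2, 14, 34, -6]
Insert -6: shifted 3 elements -> [-7, -6, -6, -2, 14, 34]


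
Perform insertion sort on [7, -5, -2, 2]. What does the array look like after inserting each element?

First element 7 is already 'sorted'
Insert -5: shifted 1 elements -> [-5, 7, -2, 2]
Insert -2: shifted 1 elements -> [-5, -2, 7, 2]
Insert 2: shifted 1 elements -> [-5, -2, 2, 7]


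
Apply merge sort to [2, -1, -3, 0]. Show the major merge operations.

Divide and conquer:
  Merge [2] + [-1] -> [-1, 2]
  Merge [-3] + [0] -> [-3, 0]
  Merge [-1, 2] + [-3, 0] -> [-3, -1, 0, 2]


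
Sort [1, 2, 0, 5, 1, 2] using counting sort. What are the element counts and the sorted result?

Count array: [1, 2, 2, 0, 0, 1]
(count[i] = number of elements equal to i)
Cumulative count: [1, 3, 5, 5, 5, 6]
Sorted: [0, 1, 1, 2, 2, 5]


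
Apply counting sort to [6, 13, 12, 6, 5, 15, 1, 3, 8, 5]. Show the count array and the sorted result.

Count array: [0, 1, 0, 1, 0, 2, 2, 0, 1, 0, 0, 0, 1, 1, 0, 1]
(count[i] = number of elements equal to i)
Cumulative count: [0, 1, 1, 2, 2, 4, 6, 6, 7, 7, 7, 7, 8, 9, 9, 10]
Sorted: [1, 3, 5, 5, 6, 6, 8, 12, 13, 15]


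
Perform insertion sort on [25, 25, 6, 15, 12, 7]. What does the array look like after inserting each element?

First element 25 is already 'sorted'
Insert 25: shifted 0 elements -> [25, 25, 6, 15, 12, 7]
Insert 6: shifted 2 elements -> [6, 25, 25, 15, 12, 7]
Insert 15: shifted 2 elements -> [6, 15, 25, 25, 12, 7]
Insert 12: shifted 3 elements -> [6, 12, 15, 25, 25, 7]
Insert 7: shifted 4 elements -> [6, 7, 12, 15, 25, 25]


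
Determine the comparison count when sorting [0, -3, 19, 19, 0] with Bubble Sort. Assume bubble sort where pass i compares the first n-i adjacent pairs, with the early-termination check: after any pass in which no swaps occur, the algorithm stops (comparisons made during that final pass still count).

Pass 1: compare adjacent pairs (0,1)..(3,4) = 4 comparison(s), 2 swap(s) -> [-3, 0, 19, 0, 19]
Pass 2: compare adjacent pairs (0,1)..(2,3) = 3 comparison(s), 1 swap(s) -> [-3, 0, 0, 19, 19]
Pass 3: compare adjacent pairs (0,1)..(1,2) = 2 comparison(s), 0 swap(s) -> [-3, 0, 0, 19, 19]
No swaps in this pass, so bubble sort stops here.
Total comparisons: 4 + 3 + 2 = 9
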